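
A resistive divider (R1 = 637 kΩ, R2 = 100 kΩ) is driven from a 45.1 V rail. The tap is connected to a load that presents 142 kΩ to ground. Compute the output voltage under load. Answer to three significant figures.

V_out ≈ 3.80 V

The load sits in parallel with R2: R2‖R_L = (100 × 142) / (100 + 142) = 58.68 kΩ.
V_out = 45.1 × 58.68 / (637 + 58.68) = 45.1 × 58.68/695.7 = 3.80 V.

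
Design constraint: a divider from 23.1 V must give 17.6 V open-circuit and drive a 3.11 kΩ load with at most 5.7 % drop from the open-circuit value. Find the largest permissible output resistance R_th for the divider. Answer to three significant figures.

Loading drop = R_th/(R_th + R_L) ≤ 0.0570, so R_th ≤ R_L · ε/(1−ε) = 3.11 kΩ × 0.0570/0.9430 = 188 Ω.

R_th ≤ 188 Ω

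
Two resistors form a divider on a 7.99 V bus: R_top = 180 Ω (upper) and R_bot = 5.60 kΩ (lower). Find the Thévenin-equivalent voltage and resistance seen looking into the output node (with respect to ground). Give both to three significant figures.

V_th = 7.74 V, R_th = 174 Ω

V_th is the open-circuit tap voltage: 7.99 × 5600/(180 + 5600) = 7.74 V.
With the supply zeroed, R_top and R_bot appear in parallel from the tap: R_th = R_top‖R_bot = (180 × 5600)/5780 = 174 Ω.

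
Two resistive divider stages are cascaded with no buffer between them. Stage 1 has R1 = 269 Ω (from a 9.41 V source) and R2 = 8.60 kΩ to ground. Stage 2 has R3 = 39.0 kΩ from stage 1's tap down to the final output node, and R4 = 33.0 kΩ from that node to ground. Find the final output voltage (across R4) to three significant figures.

V_out ≈ 4.17 V

Stage 2 presents R3+R4 = 72000 Ω as a load on stage 1's tap.
Stage 1's lower leg becomes R2‖(R3+R4) = 7682 Ω, so V_mid = 9.41 × 7682/7951 = 9.092 V.
Stage 2 is itself unloaded: V_out = V_mid × R4/(R3+R4) = 9.092 × 33000/72000 = 4.17 V.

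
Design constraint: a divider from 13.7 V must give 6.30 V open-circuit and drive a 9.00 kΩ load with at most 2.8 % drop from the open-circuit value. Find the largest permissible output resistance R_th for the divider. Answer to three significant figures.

Loading drop = R_th/(R_th + R_L) ≤ 0.0280, so R_th ≤ R_L · ε/(1−ε) = 9.00 kΩ × 0.0280/0.9720 = 259 Ω.
(Any R1, R2 with R2/(R1+R2) = 0.460 and R1‖R2 ≤ 259 Ω will meet the spec.)

R_th ≤ 259 Ω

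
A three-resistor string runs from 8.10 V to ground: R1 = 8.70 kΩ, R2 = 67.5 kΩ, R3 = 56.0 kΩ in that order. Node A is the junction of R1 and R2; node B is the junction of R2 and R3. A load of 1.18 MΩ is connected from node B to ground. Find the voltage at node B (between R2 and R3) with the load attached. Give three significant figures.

V ≈ 3.34 V

At node B, R3 is in parallel with the load: R3‖R_L = 53.46 kΩ.
Below node A the resistance is R2 + (R3‖R_L) = 121.0 kΩ, so V_A = 8.10 × 121.0/129.7 = 7.557 V.
Then V_B = V_A × (R3‖R_L)/(R2 + R3‖R_L) = 7.557 × 53.46/121.0 = 3.34 V.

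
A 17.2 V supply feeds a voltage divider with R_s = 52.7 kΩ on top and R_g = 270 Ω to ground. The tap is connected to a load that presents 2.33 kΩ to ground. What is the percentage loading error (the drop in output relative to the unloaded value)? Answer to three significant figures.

10.3 %

The divider's output (Thévenin) resistance is R_s‖R_g = 268.6 Ω.
Fractional drop under load = R_th/(R_th + R_L) = 268.6 / (268.6 + 2330) = 0.1034.
So the output falls by 10.3 %.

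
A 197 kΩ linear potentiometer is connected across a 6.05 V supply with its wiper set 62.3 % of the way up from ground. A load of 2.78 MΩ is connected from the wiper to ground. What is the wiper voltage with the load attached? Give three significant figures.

V ≈ 3.71 V

The wiper splits the pot into (1−α)R = 74.27 kΩ above and αR = 122.7 kΩ below.
Lower section ‖ load = 117.5 kΩ.
V_wiper = 6.05 × 117.5/(74.27 + 117.5) = 3.71 V.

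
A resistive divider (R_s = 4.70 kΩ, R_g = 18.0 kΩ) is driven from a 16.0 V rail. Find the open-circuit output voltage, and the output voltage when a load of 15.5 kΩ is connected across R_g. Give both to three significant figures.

Open-circuit: V = 16.0 × 18.0/(4.70 + 18.0) = 12.7 V.
With the load, R_g becomes R_g‖R_L = 8.328 kΩ, so V = 16.0 × 8.328/13.03 = 10.2 V.

Unloaded: 12.7 V; loaded: 10.2 V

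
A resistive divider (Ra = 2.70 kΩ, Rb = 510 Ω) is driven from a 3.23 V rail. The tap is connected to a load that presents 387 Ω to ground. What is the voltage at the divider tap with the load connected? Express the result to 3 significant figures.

The load sits in parallel with Rb: Rb‖R_L = (510 × 387) / (510 + 387) = 220.0 Ω.
V_out = 3.23 × 220.0 / (2700 + 220.0) = 3.23 × 220.0/2920 = 0.243 V.
(Unloaded it would have been 0.513 V.)

V_out ≈ 0.243 V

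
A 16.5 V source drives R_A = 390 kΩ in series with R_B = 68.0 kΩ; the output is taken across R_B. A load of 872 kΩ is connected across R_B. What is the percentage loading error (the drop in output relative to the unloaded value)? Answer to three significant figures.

The divider's output (Thévenin) resistance is R_A‖R_B = 57.90 kΩ.
Fractional drop under load = R_th/(R_th + R_L) = 57.90 / (57.90 + 872) = 0.06227.
So the output falls by 6.23 %.

6.23 %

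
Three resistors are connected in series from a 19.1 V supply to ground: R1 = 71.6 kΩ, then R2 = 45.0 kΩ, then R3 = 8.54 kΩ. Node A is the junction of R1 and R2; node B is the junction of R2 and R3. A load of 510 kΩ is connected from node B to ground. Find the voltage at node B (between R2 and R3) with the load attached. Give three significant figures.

V ≈ 1.28 V

At node B, R3 is in parallel with the load: R3‖R_L = 8.399 kΩ.
Below node A the resistance is R2 + (R3‖R_L) = 53.40 kΩ, so V_A = 19.1 × 53.40/125.0 = 8.159 V.
Then V_B = V_A × (R3‖R_L)/(R2 + R3‖R_L) = 8.159 × 8.399/53.40 = 1.28 V.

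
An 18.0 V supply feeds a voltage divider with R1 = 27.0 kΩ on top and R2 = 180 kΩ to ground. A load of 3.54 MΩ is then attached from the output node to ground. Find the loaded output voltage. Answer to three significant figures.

V_out ≈ 15.5 V

The load sits in parallel with R2: R2‖R_L = (180 × 3540) / (180 + 3540) = 171.3 kΩ.
V_out = 18.0 × 171.3 / (27.0 + 171.3) = 18.0 × 171.3/198.3 = 15.5 V.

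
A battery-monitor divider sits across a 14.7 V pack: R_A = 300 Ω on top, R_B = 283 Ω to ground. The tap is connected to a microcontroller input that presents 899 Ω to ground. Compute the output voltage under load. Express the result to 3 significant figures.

V_out ≈ 6.14 V

The load sits in parallel with R_B: R_B‖R_L = (283 × 899) / (283 + 899) = 215.2 Ω.
V_out = 14.7 × 215.2 / (300 + 215.2) = 14.7 × 215.2/515.2 = 6.14 V.
(Unloaded it would have been 7.14 V.)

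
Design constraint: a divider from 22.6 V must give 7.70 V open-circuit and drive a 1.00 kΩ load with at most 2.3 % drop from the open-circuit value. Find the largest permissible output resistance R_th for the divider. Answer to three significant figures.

Loading drop = R_th/(R_th + R_L) ≤ 0.0230, so R_th ≤ R_L · ε/(1−ε) = 1.00 kΩ × 0.0230/0.9770 = 23.5 Ω.
(Any R1, R2 with R2/(R1+R2) = 0.341 and R1‖R2 ≤ 23.5 Ω will meet the spec.)

R_th ≤ 23.5 Ω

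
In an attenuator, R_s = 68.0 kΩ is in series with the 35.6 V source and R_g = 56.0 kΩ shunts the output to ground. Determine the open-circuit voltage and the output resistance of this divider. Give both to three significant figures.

V_th is the open-circuit tap voltage: 35.6 × 56.0/(68.0 + 56.0) = 16.1 V.
With the supply zeroed, R_s and R_g appear in parallel from the tap: R_th = R_s‖R_g = (68.0 × 56.0)/124.0 = 30.7 kΩ.

V_th = 16.1 V, R_th = 30.7 kΩ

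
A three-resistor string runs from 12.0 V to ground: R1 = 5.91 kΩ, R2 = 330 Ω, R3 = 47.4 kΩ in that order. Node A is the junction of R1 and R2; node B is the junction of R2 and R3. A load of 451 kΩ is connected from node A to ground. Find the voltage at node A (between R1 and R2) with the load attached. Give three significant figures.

V ≈ 10.6 V

Below node A the series string R2+R3 = 47730 Ω sits in parallel with the 451000 Ω load: 43160 Ω.
V_A = 12.0 × 43160/(5910 + 43160) = 10.6 V.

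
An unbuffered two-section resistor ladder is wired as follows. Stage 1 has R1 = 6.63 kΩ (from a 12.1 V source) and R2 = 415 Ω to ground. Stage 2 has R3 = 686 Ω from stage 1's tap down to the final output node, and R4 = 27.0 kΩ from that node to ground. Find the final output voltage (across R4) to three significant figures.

V_out ≈ 0.685 V

Stage 2 presents R3+R4 = 27690 Ω as a load on stage 1's tap.
Stage 1's lower leg becomes R2‖(R3+R4) = 408.9 Ω, so V_mid = 12.1 × 408.9/7039 = 0.7029 V.
Stage 2 is itself unloaded: V_out = V_mid × R4/(R3+R4) = 0.7029 × 27000/27690 = 0.685 V.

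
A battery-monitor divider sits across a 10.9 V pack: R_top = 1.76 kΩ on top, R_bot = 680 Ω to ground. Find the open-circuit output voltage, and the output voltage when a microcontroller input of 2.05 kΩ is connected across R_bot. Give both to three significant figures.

Unloaded: 3.04 V; loaded: 2.45 V

Open-circuit: V = 10.9 × 680/(1760 + 680) = 3.04 V.
With the load, R_bot becomes R_bot‖R_L = 510.6 Ω, so V = 10.9 × 510.6/2271 = 2.45 V.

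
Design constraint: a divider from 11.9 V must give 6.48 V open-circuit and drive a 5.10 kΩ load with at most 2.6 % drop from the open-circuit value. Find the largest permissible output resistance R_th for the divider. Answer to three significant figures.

R_th ≤ 136 Ω

Loading drop = R_th/(R_th + R_L) ≤ 0.0260, so R_th ≤ R_L · ε/(1−ε) = 5.10 kΩ × 0.0260/0.9740 = 136 Ω.
(Any R1, R2 with R2/(R1+R2) = 0.545 and R1‖R2 ≤ 136 Ω will meet the spec.)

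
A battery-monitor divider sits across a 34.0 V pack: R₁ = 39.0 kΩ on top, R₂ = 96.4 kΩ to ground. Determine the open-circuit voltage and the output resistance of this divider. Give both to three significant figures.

V_th is the open-circuit tap voltage: 34.0 × 96.4/(39.0 + 96.4) = 24.2 V.
With the supply zeroed, R₁ and R₂ appear in parallel from the tap: R_th = R₁‖R₂ = (39.0 × 96.4)/135.4 = 27.8 kΩ.

V_th = 24.2 V, R_th = 27.8 kΩ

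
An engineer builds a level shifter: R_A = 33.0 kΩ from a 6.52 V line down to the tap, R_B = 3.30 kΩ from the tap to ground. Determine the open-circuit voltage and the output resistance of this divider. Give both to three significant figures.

V_th = 0.593 V, R_th = 3.00 kΩ

V_th is the open-circuit tap voltage: 6.52 × 3.30/(33.0 + 3.30) = 0.593 V.
With the supply zeroed, R_A and R_B appear in parallel from the tap: R_th = R_A‖R_B = (33.0 × 3.30)/36.30 = 3.00 kΩ.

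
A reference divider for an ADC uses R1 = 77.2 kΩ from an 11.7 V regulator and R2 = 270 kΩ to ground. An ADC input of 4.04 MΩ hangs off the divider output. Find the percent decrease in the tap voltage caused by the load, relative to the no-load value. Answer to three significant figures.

The divider's output (Thévenin) resistance is R1‖R2 = 60.03 kΩ.
Fractional drop under load = R_th/(R_th + R_L) = 60.03 / (60.03 + 4040) = 0.01464.
So the output falls by 1.46 %.

1.46 %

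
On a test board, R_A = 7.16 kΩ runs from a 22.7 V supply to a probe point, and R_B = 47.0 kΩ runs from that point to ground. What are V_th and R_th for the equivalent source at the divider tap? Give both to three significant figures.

V_th = 19.7 V, R_th = 6.21 kΩ

V_th is the open-circuit tap voltage: 22.7 × 47.0/(7.16 + 47.0) = 19.7 V.
With the supply zeroed, R_A and R_B appear in parallel from the tap: R_th = R_A‖R_B = (7.16 × 47.0)/54.16 = 6.21 kΩ.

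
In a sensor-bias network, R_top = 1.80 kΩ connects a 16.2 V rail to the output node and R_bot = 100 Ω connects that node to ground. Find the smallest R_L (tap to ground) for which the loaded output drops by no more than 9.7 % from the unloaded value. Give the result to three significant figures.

Output resistance R_th = R_top‖R_bot = (1800 × 100)/1900 = 94.74 Ω.
The fractional drop is R_th/(R_th + R_L); requiring this ≤ 0.0970 gives R_L ≥ R_th(1/0.0970 − 1) = 94.74 × 9.309 = 882 Ω.

R_L(min) ≈ 882 Ω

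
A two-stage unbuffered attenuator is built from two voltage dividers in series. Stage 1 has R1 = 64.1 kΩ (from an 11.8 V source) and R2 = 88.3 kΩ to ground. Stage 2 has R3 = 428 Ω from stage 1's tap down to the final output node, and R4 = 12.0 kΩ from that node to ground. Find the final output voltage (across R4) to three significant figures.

Stage 2 presents R3+R4 = 12430 Ω as a load on stage 1's tap.
Stage 1's lower leg becomes R2‖(R3+R4) = 10890 Ω, so V_mid = 11.8 × 10890/74990 = 1.714 V.
Stage 2 is itself unloaded: V_out = V_mid × R4/(R3+R4) = 1.714 × 12000/12430 = 1.66 V.

V_out ≈ 1.66 V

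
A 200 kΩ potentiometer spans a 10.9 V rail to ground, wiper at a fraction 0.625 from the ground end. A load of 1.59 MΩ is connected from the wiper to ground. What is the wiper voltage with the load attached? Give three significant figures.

The wiper splits the pot into (1−α)R = 75.00 kΩ above and αR = 125.0 kΩ below.
Lower section ‖ load = 115.9 kΩ.
V_wiper = 10.9 × 115.9/(75.00 + 115.9) = 6.62 V.

V ≈ 6.62 V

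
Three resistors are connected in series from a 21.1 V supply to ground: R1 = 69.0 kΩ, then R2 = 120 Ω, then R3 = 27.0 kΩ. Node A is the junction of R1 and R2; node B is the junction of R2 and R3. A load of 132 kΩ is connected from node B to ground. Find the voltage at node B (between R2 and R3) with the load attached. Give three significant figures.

At node B, R3 is in parallel with the load: R3‖R_L = 22420 Ω.
Below node A the resistance is R2 + (R3‖R_L) = 22540 Ω, so V_A = 21.1 × 22540/91540 = 5.195 V.
Then V_B = V_A × (R3‖R_L)/(R2 + R3‖R_L) = 5.195 × 22420/22540 = 5.17 V.

V ≈ 5.17 V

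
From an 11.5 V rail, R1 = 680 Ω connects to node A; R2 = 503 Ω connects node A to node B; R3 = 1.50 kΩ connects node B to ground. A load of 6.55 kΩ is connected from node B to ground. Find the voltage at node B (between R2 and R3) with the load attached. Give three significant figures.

V ≈ 5.84 V

At node B, R3 is in parallel with the load: R3‖R_L = 1220 Ω.
Below node A the resistance is R2 + (R3‖R_L) = 1723 Ω, so V_A = 11.5 × 1723/2403 = 8.246 V.
Then V_B = V_A × (R3‖R_L)/(R2 + R3‖R_L) = 8.246 × 1220/1723 = 5.84 V.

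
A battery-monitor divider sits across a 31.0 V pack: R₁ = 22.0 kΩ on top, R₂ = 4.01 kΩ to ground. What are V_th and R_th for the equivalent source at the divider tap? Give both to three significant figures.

V_th is the open-circuit tap voltage: 31.0 × 4.01/(22.0 + 4.01) = 4.78 V.
With the supply zeroed, R₁ and R₂ appear in parallel from the tap: R_th = R₁‖R₂ = (22.0 × 4.01)/26.01 = 3.39 kΩ.

V_th = 4.78 V, R_th = 3.39 kΩ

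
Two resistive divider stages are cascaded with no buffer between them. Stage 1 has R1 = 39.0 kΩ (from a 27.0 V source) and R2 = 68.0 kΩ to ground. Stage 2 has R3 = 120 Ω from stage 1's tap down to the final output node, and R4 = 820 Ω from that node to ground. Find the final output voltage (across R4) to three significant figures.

Stage 2 presents R3+R4 = 940.0 Ω as a load on stage 1's tap.
Stage 1's lower leg becomes R2‖(R3+R4) = 927.2 Ω, so V_mid = 27.0 × 927.2/39930 = 0.6270 V.
Stage 2 is itself unloaded: V_out = V_mid × R4/(R3+R4) = 0.6270 × 820/940.0 = 0.547 V.

V_out ≈ 0.547 V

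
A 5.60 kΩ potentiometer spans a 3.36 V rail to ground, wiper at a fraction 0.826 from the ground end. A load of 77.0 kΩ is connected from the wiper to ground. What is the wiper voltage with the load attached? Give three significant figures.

V ≈ 2.75 V

The wiper splits the pot into (1−α)R = 974.4 Ω above and αR = 4626 Ω below.
Lower section ‖ load = 4363 Ω.
V_wiper = 3.36 × 4363/(974.4 + 4363) = 2.75 V.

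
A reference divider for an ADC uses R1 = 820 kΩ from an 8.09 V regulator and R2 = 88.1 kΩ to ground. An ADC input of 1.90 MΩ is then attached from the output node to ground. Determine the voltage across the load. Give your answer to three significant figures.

V_out ≈ 0.753 V

The load sits in parallel with R2: R2‖R_L = (88.1 × 1900) / (88.1 + 1900) = 84.20 kΩ.
V_out = 8.09 × 84.20 / (820 + 84.20) = 8.09 × 84.20/904.2 = 0.753 V.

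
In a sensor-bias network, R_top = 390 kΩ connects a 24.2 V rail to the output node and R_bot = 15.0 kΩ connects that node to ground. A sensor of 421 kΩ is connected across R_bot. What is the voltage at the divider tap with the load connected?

The load sits in parallel with R_bot: R_bot‖R_L = (15.0 × 421) / (15.0 + 421) = 14.48 kΩ.
V_out = 24.2 × 14.48 / (390 + 14.48) = 24.2 × 14.48/404.5 = 0.867 V.

V_out ≈ 0.867 V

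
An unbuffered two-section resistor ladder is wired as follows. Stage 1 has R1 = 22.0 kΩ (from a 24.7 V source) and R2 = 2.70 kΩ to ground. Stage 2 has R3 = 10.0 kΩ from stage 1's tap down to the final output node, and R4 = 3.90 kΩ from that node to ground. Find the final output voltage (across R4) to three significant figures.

V_out ≈ 0.646 V

Stage 2 presents R3+R4 = 13.90 kΩ as a load on stage 1's tap.
Stage 1's lower leg becomes R2‖(R3+R4) = 2.261 kΩ, so V_mid = 24.7 × 2.261/24.26 = 2.302 V.
Stage 2 is itself unloaded: V_out = V_mid × R4/(R3+R4) = 2.302 × 3.90/13.90 = 0.646 V.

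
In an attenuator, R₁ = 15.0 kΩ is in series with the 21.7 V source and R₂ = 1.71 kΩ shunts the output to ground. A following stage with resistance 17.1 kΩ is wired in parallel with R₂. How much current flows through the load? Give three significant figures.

I_L ≈ 0.119 mA

R₂‖R_L = 1.555 kΩ; V_out = 21.7 × 1.555/16.55 = 2.038 V.
I_L = V_out / R_L = 2.038 / 17.1 kΩ = 0.119 mA.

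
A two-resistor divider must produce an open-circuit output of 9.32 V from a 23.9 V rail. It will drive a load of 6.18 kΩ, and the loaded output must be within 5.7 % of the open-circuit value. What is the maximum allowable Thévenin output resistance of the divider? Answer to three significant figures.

R_th ≤ 374 Ω

Loading drop = R_th/(R_th + R_L) ≤ 0.0570, so R_th ≤ R_L · ε/(1−ε) = 6.18 kΩ × 0.0570/0.9430 = 374 Ω.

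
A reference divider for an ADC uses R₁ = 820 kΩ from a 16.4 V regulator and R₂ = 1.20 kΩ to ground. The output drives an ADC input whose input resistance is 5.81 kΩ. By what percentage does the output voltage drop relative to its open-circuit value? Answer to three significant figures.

17.1 %

The divider's output (Thévenin) resistance is R₁‖R₂ = 1.198 kΩ.
Fractional drop under load = R_th/(R_th + R_L) = 1.198 / (1.198 + 5.81) = 0.1710.
So the output falls by 17.1 %.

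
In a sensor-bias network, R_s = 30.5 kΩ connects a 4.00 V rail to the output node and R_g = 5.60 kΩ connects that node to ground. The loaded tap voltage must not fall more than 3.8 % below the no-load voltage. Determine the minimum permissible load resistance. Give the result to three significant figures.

R_L(min) ≈ 120 kΩ

Output resistance R_th = R_s‖R_g = (30.5 × 5.60)/36.10 = 4.731 kΩ.
The fractional drop is R_th/(R_th + R_L); requiring this ≤ 0.0380 gives R_L ≥ R_th(1/0.0380 − 1) = 4.731 × 25.32 = 120 kΩ.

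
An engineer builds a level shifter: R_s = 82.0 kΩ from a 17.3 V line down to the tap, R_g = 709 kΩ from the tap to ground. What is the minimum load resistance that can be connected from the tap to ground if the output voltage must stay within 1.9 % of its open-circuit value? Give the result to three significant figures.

R_L(min) ≈ 3.79 MΩ

Output resistance R_th = R_s‖R_g = (82.0 × 709)/791.0 = 73.50 kΩ.
The fractional drop is R_th/(R_th + R_L); requiring this ≤ 0.0190 gives R_L ≥ R_th(1/0.0190 − 1) = 73.50 × 51.63 = 3.79 MΩ.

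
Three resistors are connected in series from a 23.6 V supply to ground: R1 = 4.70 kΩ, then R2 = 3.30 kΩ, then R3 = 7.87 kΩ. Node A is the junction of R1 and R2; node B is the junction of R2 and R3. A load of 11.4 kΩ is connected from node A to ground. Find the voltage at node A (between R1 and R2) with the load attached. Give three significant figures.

V ≈ 12.9 V

Below node A the series string R2+R3 = 11.17 kΩ sits in parallel with the 11.4 kΩ load: 5.642 kΩ.
V_A = 23.6 × 5.642/(4.70 + 5.642) = 12.9 V.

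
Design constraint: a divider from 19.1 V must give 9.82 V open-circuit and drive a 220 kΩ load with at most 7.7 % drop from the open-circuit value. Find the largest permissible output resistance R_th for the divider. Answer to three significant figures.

Loading drop = R_th/(R_th + R_L) ≤ 0.0770, so R_th ≤ R_L · ε/(1−ε) = 220 kΩ × 0.0770/0.9230 = 18.4 kΩ.
(Any R1, R2 with R2/(R1+R2) = 0.514 and R1‖R2 ≤ 18.4 kΩ will meet the spec.)

R_th ≤ 18.4 kΩ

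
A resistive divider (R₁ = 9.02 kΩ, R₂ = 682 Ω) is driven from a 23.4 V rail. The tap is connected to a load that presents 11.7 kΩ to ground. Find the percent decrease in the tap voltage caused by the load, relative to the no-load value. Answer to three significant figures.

The divider's output (Thévenin) resistance is R₁‖R₂ = 634.1 Ω.
Fractional drop under load = R_th/(R_th + R_L) = 634.1 / (634.1 + 11700) = 0.05141.
So the output falls by 5.14 %.

5.14 %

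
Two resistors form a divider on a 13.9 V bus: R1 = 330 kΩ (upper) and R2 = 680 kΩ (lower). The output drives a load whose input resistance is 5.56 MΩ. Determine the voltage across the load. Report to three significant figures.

V_out ≈ 9.00 V

The load sits in parallel with R2: R2‖R_L = (680 × 5560) / (680 + 5560) = 605.9 kΩ.
V_out = 13.9 × 605.9 / (330 + 605.9) = 13.9 × 605.9/935.9 = 9.00 V.
(Unloaded it would have been 9.36 V.)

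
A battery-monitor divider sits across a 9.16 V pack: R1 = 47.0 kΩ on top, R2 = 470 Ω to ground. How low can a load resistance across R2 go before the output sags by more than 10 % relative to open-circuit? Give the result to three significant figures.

Output resistance R_th = R1‖R2 = (47000 × 470)/47470 = 465.3 Ω.
The fractional drop is R_th/(R_th + R_L); requiring this ≤ 0.100 gives R_L ≥ R_th(1/0.100 − 1) = 465.3 × 9.000 = 4.19 kΩ.

R_L(min) ≈ 4.19 kΩ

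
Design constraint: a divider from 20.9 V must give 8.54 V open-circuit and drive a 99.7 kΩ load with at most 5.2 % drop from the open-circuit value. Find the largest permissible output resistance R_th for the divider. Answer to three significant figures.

Loading drop = R_th/(R_th + R_L) ≤ 0.0520, so R_th ≤ R_L · ε/(1−ε) = 99.7 kΩ × 0.0520/0.9480 = 5.47 kΩ.

R_th ≤ 5.47 kΩ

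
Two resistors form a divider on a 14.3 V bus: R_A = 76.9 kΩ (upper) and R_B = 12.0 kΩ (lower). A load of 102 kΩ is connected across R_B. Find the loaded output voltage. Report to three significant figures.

V_out ≈ 1.75 V

The load sits in parallel with R_B: R_B‖R_L = (12.0 × 102) / (12.0 + 102) = 10.74 kΩ.
V_out = 14.3 × 10.74 / (76.9 + 10.74) = 14.3 × 10.74/87.64 = 1.75 V.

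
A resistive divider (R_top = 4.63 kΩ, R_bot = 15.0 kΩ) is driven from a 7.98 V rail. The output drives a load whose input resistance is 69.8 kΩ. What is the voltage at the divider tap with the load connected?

The load sits in parallel with R_bot: R_bot‖R_L = (15.0 × 69.8) / (15.0 + 69.8) = 12.35 kΩ.
V_out = 7.98 × 12.35 / (4.63 + 12.35) = 7.98 × 12.35/16.98 = 5.80 V.
(Unloaded it would have been 6.10 V.)

V_out ≈ 5.80 V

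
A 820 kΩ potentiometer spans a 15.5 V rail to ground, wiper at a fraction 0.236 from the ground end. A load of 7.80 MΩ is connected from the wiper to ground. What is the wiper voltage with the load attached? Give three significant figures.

V ≈ 3.59 V

The wiper splits the pot into (1−α)R = 626.5 kΩ above and αR = 193.5 kΩ below.
Lower section ‖ load = 188.8 kΩ.
V_wiper = 15.5 × 188.8/(626.5 + 188.8) = 3.59 V.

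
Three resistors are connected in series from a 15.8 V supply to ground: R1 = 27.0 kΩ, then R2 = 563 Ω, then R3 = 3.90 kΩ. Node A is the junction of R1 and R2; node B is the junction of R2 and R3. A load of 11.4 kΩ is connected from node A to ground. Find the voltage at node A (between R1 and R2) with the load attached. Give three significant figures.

Below node A the series string R2+R3 = 4463 Ω sits in parallel with the 11400 Ω load: 3207 Ω.
V_A = 15.8 × 3207/(27000 + 3207) = 1.68 V.

V ≈ 1.68 V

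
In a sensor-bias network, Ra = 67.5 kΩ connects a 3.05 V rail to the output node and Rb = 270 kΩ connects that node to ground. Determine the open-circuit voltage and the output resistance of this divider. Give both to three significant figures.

V_th = 2.44 V, R_th = 54.0 kΩ

V_th is the open-circuit tap voltage: 3.05 × 270/(67.5 + 270) = 2.44 V.
With the supply zeroed, Ra and Rb appear in parallel from the tap: R_th = Ra‖Rb = (67.5 × 270)/337.5 = 54.0 kΩ.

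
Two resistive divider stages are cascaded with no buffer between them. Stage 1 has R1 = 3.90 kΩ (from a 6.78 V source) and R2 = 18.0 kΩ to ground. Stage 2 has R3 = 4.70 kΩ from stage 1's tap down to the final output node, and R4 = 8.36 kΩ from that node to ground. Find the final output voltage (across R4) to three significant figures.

V_out ≈ 2.86 V

Stage 2 presents R3+R4 = 13.06 kΩ as a load on stage 1's tap.
Stage 1's lower leg becomes R2‖(R3+R4) = 7.569 kΩ, so V_mid = 6.78 × 7.569/11.47 = 4.474 V.
Stage 2 is itself unloaded: V_out = V_mid × R4/(R3+R4) = 4.474 × 8.36/13.06 = 2.86 V.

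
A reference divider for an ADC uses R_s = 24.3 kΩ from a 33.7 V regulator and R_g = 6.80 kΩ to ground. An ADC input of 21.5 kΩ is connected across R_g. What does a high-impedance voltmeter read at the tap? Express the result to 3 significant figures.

The load sits in parallel with R_g: R_g‖R_L = (6.80 × 21.5) / (6.80 + 21.5) = 5.166 kΩ.
V_out = 33.7 × 5.166 / (24.3 + 5.166) = 33.7 × 5.166/29.47 = 5.91 V.

V_out ≈ 5.91 V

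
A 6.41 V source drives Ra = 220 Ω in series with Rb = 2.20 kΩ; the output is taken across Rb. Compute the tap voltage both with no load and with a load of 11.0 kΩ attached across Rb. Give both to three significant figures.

Unloaded: 5.83 V; loaded: 5.72 V

Open-circuit: V = 6.41 × 2200/(220 + 2200) = 5.83 V.
With the load, Rb becomes Rb‖R_L = 1833 Ω, so V = 6.41 × 1833/2053 = 5.72 V.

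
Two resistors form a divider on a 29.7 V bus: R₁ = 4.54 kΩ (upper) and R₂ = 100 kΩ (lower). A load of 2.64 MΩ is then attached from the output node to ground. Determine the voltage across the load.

The load sits in parallel with R₂: R₂‖R_L = (100 × 2640) / (100 + 2640) = 96.35 kΩ.
V_out = 29.7 × 96.35 / (4.54 + 96.35) = 29.7 × 96.35/100.9 = 28.4 V.

V_out ≈ 28.4 V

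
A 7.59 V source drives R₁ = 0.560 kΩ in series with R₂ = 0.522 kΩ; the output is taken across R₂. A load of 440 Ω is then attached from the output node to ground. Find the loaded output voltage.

V_out ≈ 2.27 V

The load sits in parallel with R₂: R₂‖R_L = (522 × 440) / (522 + 440) = 238.8 Ω.
V_out = 7.59 × 238.8 / (560 + 238.8) = 7.59 × 238.8/798.8 = 2.27 V.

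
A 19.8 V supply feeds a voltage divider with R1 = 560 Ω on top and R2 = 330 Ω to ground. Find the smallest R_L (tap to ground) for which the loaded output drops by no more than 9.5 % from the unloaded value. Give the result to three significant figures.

R_L(min) ≈ 1.98 kΩ

Output resistance R_th = R1‖R2 = (560 × 330)/890.0 = 207.6 Ω.
The fractional drop is R_th/(R_th + R_L); requiring this ≤ 0.0950 gives R_L ≥ R_th(1/0.0950 − 1) = 207.6 × 9.526 = 1.98 kΩ.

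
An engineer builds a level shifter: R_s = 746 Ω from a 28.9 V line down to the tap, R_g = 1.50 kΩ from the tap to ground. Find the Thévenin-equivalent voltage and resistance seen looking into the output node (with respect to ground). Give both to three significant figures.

V_th is the open-circuit tap voltage: 28.9 × 1500/(746 + 1500) = 19.3 V.
With the supply zeroed, R_s and R_g appear in parallel from the tap: R_th = R_s‖R_g = (746 × 1500)/2246 = 498 Ω.

V_th = 19.3 V, R_th = 498 Ω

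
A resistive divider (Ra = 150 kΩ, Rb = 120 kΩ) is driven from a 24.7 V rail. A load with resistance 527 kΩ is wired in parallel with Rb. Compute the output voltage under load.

The load sits in parallel with Rb: Rb‖R_L = (120 × 527) / (120 + 527) = 97.74 kΩ.
V_out = 24.7 × 97.74 / (150 + 97.74) = 24.7 × 97.74/247.7 = 9.75 V.
(Unloaded it would have been 11.0 V.)

V_out ≈ 9.75 V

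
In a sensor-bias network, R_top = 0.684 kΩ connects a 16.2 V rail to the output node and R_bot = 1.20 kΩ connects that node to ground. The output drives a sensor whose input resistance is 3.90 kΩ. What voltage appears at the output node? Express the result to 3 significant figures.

The load sits in parallel with R_bot: R_bot‖R_L = (1200 × 3900) / (1200 + 3900) = 917.6 Ω.
V_out = 16.2 × 917.6 / (684 + 917.6) = 16.2 × 917.6/1602 = 9.28 V.
(Unloaded it would have been 10.3 V.)

V_out ≈ 9.28 V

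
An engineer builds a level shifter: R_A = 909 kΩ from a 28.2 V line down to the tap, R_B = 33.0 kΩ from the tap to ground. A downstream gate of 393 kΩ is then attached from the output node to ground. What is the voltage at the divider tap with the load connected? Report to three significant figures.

The load sits in parallel with R_B: R_B‖R_L = (33.0 × 393) / (33.0 + 393) = 30.44 kΩ.
V_out = 28.2 × 30.44 / (909 + 30.44) = 28.2 × 30.44/939.4 = 0.914 V.
(Unloaded it would have been 0.988 V.)

V_out ≈ 0.914 V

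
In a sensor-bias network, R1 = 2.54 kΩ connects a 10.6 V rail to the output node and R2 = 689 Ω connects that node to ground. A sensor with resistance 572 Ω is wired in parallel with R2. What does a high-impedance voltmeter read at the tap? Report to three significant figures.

V_out ≈ 1.16 V

The load sits in parallel with R2: R2‖R_L = (689 × 572) / (689 + 572) = 312.5 Ω.
V_out = 10.6 × 312.5 / (2540 + 312.5) = 10.6 × 312.5/2853 = 1.16 V.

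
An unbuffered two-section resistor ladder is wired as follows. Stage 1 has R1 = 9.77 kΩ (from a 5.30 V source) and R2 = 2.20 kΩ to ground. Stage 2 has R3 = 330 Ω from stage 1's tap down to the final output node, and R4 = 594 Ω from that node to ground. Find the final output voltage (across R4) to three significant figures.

Stage 2 presents R3+R4 = 924.0 Ω as a load on stage 1's tap.
Stage 1's lower leg becomes R2‖(R3+R4) = 650.7 Ω, so V_mid = 5.30 × 650.7/10420 = 0.3310 V.
Stage 2 is itself unloaded: V_out = V_mid × R4/(R3+R4) = 0.3310 × 594/924.0 = 0.213 V.

V_out ≈ 0.213 V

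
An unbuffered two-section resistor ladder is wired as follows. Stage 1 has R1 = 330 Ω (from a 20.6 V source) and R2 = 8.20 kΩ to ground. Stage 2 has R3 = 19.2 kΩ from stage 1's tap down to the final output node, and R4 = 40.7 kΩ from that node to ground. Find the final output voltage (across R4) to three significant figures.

Stage 2 presents R3+R4 = 59900 Ω as a load on stage 1's tap.
Stage 1's lower leg becomes R2‖(R3+R4) = 7213 Ω, so V_mid = 20.6 × 7213/7543 = 19.70 V.
Stage 2 is itself unloaded: V_out = V_mid × R4/(R3+R4) = 19.70 × 40700/59900 = 13.4 V.

V_out ≈ 13.4 V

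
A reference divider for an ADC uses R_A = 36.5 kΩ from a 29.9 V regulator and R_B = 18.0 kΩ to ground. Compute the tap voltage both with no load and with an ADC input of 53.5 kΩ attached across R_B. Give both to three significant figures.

Unloaded: 9.88 V; loaded: 8.06 V

Open-circuit: V = 29.9 × 18.0/(36.5 + 18.0) = 9.88 V.
With the load, R_B becomes R_B‖R_L = 13.47 kΩ, so V = 29.9 × 13.47/49.97 = 8.06 V.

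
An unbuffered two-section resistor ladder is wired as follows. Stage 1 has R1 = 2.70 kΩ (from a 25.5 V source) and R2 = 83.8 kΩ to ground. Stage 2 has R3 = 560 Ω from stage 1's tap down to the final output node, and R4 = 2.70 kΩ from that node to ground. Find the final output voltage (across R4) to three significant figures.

Stage 2 presents R3+R4 = 3260 Ω as a load on stage 1's tap.
Stage 1's lower leg becomes R2‖(R3+R4) = 3138 Ω, so V_mid = 25.5 × 3138/5838 = 13.71 V.
Stage 2 is itself unloaded: V_out = V_mid × R4/(R3+R4) = 13.71 × 2700/3260 = 11.4 V.

V_out ≈ 11.4 V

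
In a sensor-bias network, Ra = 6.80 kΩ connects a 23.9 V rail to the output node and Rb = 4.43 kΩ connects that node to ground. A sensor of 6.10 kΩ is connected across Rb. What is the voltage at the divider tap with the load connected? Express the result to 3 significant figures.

The load sits in parallel with Rb: Rb‖R_L = (4.43 × 6.10) / (4.43 + 6.10) = 2.566 kΩ.
V_out = 23.9 × 2.566 / (6.80 + 2.566) = 23.9 × 2.566/9.366 = 6.55 V.

V_out ≈ 6.55 V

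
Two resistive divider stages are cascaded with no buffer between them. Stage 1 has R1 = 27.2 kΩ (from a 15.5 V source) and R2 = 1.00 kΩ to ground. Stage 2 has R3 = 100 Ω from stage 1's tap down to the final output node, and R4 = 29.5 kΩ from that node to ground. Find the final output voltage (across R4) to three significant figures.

V_out ≈ 0.531 V

Stage 2 presents R3+R4 = 29600 Ω as a load on stage 1's tap.
Stage 1's lower leg becomes R2‖(R3+R4) = 967.3 Ω, so V_mid = 15.5 × 967.3/28170 = 0.5323 V.
Stage 2 is itself unloaded: V_out = V_mid × R4/(R3+R4) = 0.5323 × 29500/29600 = 0.531 V.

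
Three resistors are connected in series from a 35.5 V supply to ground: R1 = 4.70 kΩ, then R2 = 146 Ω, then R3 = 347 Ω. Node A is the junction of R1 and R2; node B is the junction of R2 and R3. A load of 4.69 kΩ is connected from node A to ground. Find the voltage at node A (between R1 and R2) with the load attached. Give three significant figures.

Below node A the series string R2+R3 = 493.0 Ω sits in parallel with the 4690 Ω load: 446.1 Ω.
V_A = 35.5 × 446.1/(4700 + 446.1) = 3.08 V.

V ≈ 3.08 V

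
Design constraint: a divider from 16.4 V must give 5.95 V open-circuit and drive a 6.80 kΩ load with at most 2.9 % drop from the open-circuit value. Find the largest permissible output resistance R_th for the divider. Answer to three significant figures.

R_th ≤ 203 Ω

Loading drop = R_th/(R_th + R_L) ≤ 0.0290, so R_th ≤ R_L · ε/(1−ε) = 6.80 kΩ × 0.0290/0.9710 = 203 Ω.
(Any R1, R2 with R2/(R1+R2) = 0.363 and R1‖R2 ≤ 203 Ω will meet the spec.)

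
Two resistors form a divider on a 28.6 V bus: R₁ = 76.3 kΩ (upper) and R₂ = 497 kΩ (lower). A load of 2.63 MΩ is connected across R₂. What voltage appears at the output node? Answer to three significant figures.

The load sits in parallel with R₂: R₂‖R_L = (497 × 2630) / (497 + 2630) = 418.0 kΩ.
V_out = 28.6 × 418.0 / (76.3 + 418.0) = 28.6 × 418.0/494.3 = 24.2 V.

V_out ≈ 24.2 V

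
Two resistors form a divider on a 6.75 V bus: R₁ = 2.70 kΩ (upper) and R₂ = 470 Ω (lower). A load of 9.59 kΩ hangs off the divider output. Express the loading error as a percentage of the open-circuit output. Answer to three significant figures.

The divider's output (Thévenin) resistance is R₁‖R₂ = 400.3 Ω.
Fractional drop under load = R_th/(R_th + R_L) = 400.3 / (400.3 + 9590) = 0.04007.
So the output falls by 4.01 %.

4.01 %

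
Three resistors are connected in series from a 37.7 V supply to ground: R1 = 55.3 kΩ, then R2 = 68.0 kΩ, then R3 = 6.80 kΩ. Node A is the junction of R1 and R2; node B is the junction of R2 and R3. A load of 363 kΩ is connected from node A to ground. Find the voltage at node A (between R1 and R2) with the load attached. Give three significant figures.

V ≈ 19.9 V

Below node A the series string R2+R3 = 74.80 kΩ sits in parallel with the 363 kΩ load: 62.02 kΩ.
V_A = 37.7 × 62.02/(55.3 + 62.02) = 19.9 V.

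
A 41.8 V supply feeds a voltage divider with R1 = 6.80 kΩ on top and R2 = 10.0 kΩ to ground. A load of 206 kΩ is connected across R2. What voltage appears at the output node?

The load sits in parallel with R2: R2‖R_L = (10.0 × 206) / (10.0 + 206) = 9.537 kΩ.
V_out = 41.8 × 9.537 / (6.80 + 9.537) = 41.8 × 9.537/16.34 = 24.4 V.
(Unloaded it would have been 24.9 V.)

V_out ≈ 24.4 V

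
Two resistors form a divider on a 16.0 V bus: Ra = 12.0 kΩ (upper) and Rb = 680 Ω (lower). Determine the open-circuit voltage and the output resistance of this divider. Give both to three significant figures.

V_th is the open-circuit tap voltage: 16.0 × 680/(12000 + 680) = 0.858 V.
With the supply zeroed, Ra and Rb appear in parallel from the tap: R_th = Ra‖Rb = (12000 × 680)/12680 = 644 Ω.

V_th = 0.858 V, R_th = 644 Ω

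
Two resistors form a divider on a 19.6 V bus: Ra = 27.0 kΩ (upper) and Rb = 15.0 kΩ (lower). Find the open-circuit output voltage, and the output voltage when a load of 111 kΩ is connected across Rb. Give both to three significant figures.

Unloaded: 7.00 V; loaded: 6.44 V

Open-circuit: V = 19.6 × 15.0/(27.0 + 15.0) = 7.00 V.
With the load, Rb becomes Rb‖R_L = 13.21 kΩ, so V = 19.6 × 13.21/40.21 = 6.44 V.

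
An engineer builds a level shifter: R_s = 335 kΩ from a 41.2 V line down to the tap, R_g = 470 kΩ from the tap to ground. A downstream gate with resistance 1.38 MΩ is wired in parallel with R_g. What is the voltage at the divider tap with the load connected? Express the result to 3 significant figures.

The load sits in parallel with R_g: R_g‖R_L = (470 × 1380) / (470 + 1380) = 350.6 kΩ.
V_out = 41.2 × 350.6 / (335 + 350.6) = 41.2 × 350.6/685.6 = 21.1 V.

V_out ≈ 21.1 V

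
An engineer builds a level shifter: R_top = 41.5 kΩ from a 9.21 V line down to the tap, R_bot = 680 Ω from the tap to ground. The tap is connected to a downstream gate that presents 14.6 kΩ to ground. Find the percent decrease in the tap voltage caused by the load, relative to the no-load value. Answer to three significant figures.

4.38 %

The divider's output (Thévenin) resistance is R_top‖R_bot = 669.0 Ω.
Fractional drop under load = R_th/(R_th + R_L) = 669.0 / (669.0 + 14600) = 0.04382.
So the output falls by 4.38 %.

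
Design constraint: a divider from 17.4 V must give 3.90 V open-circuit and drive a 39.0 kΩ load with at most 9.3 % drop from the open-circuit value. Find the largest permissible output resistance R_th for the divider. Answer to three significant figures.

Loading drop = R_th/(R_th + R_L) ≤ 0.0930, so R_th ≤ R_L · ε/(1−ε) = 39.0 kΩ × 0.0930/0.9070 = 4.00 kΩ.
(Any R1, R2 with R2/(R1+R2) = 0.224 and R1‖R2 ≤ 4.00 kΩ will meet the spec.)

R_th ≤ 4.00 kΩ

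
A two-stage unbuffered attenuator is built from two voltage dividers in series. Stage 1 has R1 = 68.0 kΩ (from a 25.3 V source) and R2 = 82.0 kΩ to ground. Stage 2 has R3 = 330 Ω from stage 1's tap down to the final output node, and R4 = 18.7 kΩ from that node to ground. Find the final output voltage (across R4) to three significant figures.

Stage 2 presents R3+R4 = 19030 Ω as a load on stage 1's tap.
Stage 1's lower leg becomes R2‖(R3+R4) = 15450 Ω, so V_mid = 25.3 × 15450/83450 = 4.683 V.
Stage 2 is itself unloaded: V_out = V_mid × R4/(R3+R4) = 4.683 × 18700/19030 = 4.60 V.

V_out ≈ 4.60 V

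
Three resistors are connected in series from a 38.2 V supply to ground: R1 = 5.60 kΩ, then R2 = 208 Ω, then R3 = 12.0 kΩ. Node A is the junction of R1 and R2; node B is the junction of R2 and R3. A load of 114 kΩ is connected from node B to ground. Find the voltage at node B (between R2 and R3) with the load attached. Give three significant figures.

At node B, R3 is in parallel with the load: R3‖R_L = 10860 Ω.
Below node A the resistance is R2 + (R3‖R_L) = 11070 Ω, so V_A = 38.2 × 11070/16670 = 25.36 V.
Then V_B = V_A × (R3‖R_L)/(R2 + R3‖R_L) = 25.36 × 10860/11070 = 24.9 V.

V ≈ 24.9 V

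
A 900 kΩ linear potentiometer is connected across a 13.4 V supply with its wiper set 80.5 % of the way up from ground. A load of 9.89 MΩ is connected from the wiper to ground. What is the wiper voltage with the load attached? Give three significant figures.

V ≈ 10.6 V

The wiper splits the pot into (1−α)R = 175.5 kΩ above and αR = 724.5 kΩ below.
Lower section ‖ load = 675.0 kΩ.
V_wiper = 13.4 × 675.0/(175.5 + 675.0) = 10.6 V.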